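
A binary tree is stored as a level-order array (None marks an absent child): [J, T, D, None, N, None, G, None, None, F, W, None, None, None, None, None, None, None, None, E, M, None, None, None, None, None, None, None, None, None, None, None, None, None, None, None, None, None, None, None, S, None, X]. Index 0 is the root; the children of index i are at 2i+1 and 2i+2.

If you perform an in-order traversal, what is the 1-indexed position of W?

8

In-order visits the left subtree, then the node, then the right subtree.
At J: go left to T.
  At T: no left child.
  Visit T.
  At T: go right to N.
    At N: go left to F.
      At F: go left to E.
        At E: no left child.
        Visit E.
        At E: go right to S.
          S is a leaf — visit S.
      Visit F.
      At F: go right to M.
        At M: no left child.
        Visit M.
        At M: go right to X.
          X is a leaf — visit X.
    Visit N.
    At N: go right to W.
      W is a leaf — visit W.
Visit J.
At J: go right to D.
  At D: no left child.
  Visit D.
  At D: go right to G.
    G is a leaf — visit G.
Full in-order sequence: T, E, S, F, M, X, N, W, J, D, G.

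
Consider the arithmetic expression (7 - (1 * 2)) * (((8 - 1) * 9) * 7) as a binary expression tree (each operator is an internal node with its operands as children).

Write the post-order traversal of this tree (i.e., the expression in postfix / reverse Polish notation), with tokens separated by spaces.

Post-order on an expression tree gives postfix notation: for each operator, emit left operand, right operand, then the operator.

7 1 2 * - 8 1 - 9 * 7 * *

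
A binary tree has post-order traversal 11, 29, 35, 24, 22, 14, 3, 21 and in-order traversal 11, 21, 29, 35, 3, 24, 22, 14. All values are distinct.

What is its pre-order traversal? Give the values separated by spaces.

The last element of post-order is the root; it splits in-order into left and right subtrees.
Root 21: left subtree has 1 node {11}, right has 6 {29, 35, 3, 24, 22, 14}.
  Root 3: left subtree has 2 nodes {29, 35}, right has 3 {24, 22, 14}.
    Root 35: left subtree has 1 node {29}, right has 0 { }.
    Root 14: left subtree has 2 nodes {24, 22}, right has 0 { }.
      Root 22: left subtree has 1 node {24}, right has 0 { }.

21 11 3 35 29 14 22 24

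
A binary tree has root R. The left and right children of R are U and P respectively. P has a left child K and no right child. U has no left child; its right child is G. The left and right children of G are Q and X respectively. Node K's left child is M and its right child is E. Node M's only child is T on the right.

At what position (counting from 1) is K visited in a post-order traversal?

Post-order visits the left subtree, then the right subtree, then the node.
At R: go left to U.
  At U: no left child.
  At U: go right to G.
    At G: go left to Q.
      Q is a leaf — visit Q.
    At G: go right to X.
      X is a leaf — visit X.
    Visit G.
  Visit U.
At R: go right to P.
  At P: go left to K.
    At K: go left to M.
      At M: no left child.
      At M: go right to T.
        T is a leaf — visit T.
      Visit M.
    At K: go right to E.
      E is a leaf — visit E.
    Visit K.
  At P: no right child.
  Visit P.
Visit R.
Full post-order sequence: Q, X, G, U, T, M, E, K, P, R.

8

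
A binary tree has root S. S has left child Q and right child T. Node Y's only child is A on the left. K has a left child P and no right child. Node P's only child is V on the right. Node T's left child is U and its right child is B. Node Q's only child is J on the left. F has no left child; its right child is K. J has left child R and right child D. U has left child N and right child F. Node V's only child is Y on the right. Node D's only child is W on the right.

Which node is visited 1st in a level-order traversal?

S

Level-order visits nodes level by level from the root, left to right within each level.
Level 0: S
Level 1: Q, T
Level 2: J, U, B
Level 3: R, D, N, F
Level 4: W, K
Level 5: P
Level 6: V
Level 7: Y
Level 8: A
Full level-order sequence: S, Q, T, J, U, B, R, D, N, F, W, K, P, V, Y, A.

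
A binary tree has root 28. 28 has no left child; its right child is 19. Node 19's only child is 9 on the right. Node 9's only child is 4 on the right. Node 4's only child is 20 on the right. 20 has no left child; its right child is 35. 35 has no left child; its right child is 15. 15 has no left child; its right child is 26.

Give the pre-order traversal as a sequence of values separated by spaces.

Pre-order visits the node, then its left subtree, then its right subtree.
Visit 28.
At 28: no left child.
At 28: go right to 19.
  Visit 19.
  At 19: no left child.
  At 19: go right to 9.
    Visit 9.
    At 9: no left child.
    At 9: go right to 4.
      Visit 4.
      At 4: no left child.
      At 4: go right to 20.
        Visit 20.
        At 20: no left child.
        At 20: go right to 35.
          Visit 35.
          At 35: no left child.
          At 35: go right to 15.
            Visit 15.
            At 15: no left child.
            At 15: go right to 26.
              26 is a leaf — visit 26.

28 19 9 4 20 35 15 26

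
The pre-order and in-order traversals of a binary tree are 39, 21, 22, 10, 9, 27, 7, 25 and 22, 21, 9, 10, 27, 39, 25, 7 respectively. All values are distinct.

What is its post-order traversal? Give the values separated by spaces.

22 9 27 10 21 25 7 39

The first element of pre-order is the root; it splits in-order into left and right subtrees.
Root 39: left subtree has 5 nodes {22, 21, 9, 10, 27}, right has 2 {25, 7}.
  Root 21: left subtree has 1 node {22}, right has 3 {9, 10, 27}.
    Root 10: left subtree has 1 node {9}, right has 1 {27}.
  Root 7: left subtree has 1 node {25}, right has 0 { }.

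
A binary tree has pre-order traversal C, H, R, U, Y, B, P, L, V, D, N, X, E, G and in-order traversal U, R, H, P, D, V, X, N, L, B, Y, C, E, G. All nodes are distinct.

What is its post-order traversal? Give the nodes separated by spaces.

The first element of pre-order is the root; it splits in-order into left and right subtrees.
Root C: left subtree has 11 nodes {U, R, H, P, D, V, X, N, L, B, Y}, right has 2 {E, G}.
  Root H: left subtree has 2 nodes {U, R}, right has 8 {P, D, V, X, N, L, B, Y}.
    Root R: left subtree has 1 node {U}, right has 0 { }.
    Root Y: left subtree has 7 nodes {P, D, V, X, N, L, B}, right has 0 { }.
      Root B: left subtree has 6 nodes {P, D, V, X, N, L}, right has 0 { }.
        Root P: left subtree has 0 nodes { }, right has 5 {D, V, X, N, L}.
          Root L: left subtree has 4 nodes {D, V, X, N}, right has 0 { }.
            Root V: left subtree has 1 node {D}, right has 2 {X, N}.
              Root N: left subtree has 1 node {X}, right has 0 { }.
  Root E: left subtree has 0 nodes { }, right has 1 {G}.

U R D X N V L P B Y H G E C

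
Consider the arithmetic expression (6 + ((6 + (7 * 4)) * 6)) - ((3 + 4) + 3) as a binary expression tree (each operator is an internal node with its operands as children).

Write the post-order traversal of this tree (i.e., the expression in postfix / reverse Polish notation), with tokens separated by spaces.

6 6 7 4 * + 6 * + 3 4 + 3 + -

Post-order on an expression tree gives postfix notation: for each operator, emit left operand, right operand, then the operator.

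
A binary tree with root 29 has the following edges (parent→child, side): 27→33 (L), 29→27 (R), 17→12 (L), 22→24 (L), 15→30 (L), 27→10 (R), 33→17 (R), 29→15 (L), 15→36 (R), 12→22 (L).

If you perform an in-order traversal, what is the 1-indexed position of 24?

In-order visits the left subtree, then the node, then the right subtree.
At 29: go left to 15.
  At 15: go left to 30.
    30 is a leaf — visit 30.
  Visit 15.
  At 15: go right to 36.
    36 is a leaf — visit 36.
Visit 29.
At 29: go right to 27.
  At 27: go left to 33.
    At 33: no left child.
    Visit 33.
    At 33: go right to 17.
      At 17: go left to 12.
        At 12: go left to 22.
          At 22: go left to 24.
            24 is a leaf — visit 24.
          Visit 22.
          At 22: no right child.
        Visit 12.
        At 12: no right child.
      Visit 17.
      At 17: no right child.
  Visit 27.
  At 27: go right to 10.
    10 is a leaf — visit 10.
Full in-order sequence: 30, 15, 36, 29, 33, 24, 22, 12, 17, 27, 10.

6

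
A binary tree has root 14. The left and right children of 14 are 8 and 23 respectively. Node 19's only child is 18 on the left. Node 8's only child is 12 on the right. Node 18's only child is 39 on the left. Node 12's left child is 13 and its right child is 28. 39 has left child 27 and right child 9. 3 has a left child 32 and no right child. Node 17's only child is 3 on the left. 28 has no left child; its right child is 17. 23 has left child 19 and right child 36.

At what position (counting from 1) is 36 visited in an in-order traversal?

15

In-order visits the left subtree, then the node, then the right subtree.
At 14: go left to 8.
  At 8: no left child.
  Visit 8.
  At 8: go right to 12.
    At 12: go left to 13.
      13 is a leaf — visit 13.
    Visit 12.
    At 12: go right to 28.
      At 28: no left child.
      Visit 28.
      At 28: go right to 17.
        At 17: go left to 3.
          At 3: go left to 32.
            32 is a leaf — visit 32.
          Visit 3.
          At 3: no right child.
        Visit 17.
        At 17: no right child.
Visit 14.
At 14: go right to 23.
  At 23: go left to 19.
    At 19: go left to 18.
      At 18: go left to 39.
        At 39: go left to 27.
          27 is a leaf — visit 27.
        Visit 39.
        At 39: go right to 9.
          9 is a leaf — visit 9.
      Visit 18.
      At 18: no right child.
    Visit 19.
    At 19: no right child.
  Visit 23.
  At 23: go right to 36.
    36 is a leaf — visit 36.
Full in-order sequence: 8, 13, 12, 28, 32, 3, 17, 14, 27, 39, 9, 18, 19, 23, 36.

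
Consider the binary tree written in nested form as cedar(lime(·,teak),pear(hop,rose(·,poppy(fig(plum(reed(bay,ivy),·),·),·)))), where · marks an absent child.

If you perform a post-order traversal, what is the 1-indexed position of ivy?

Post-order visits the left subtree, then the right subtree, then the node.
At cedar: go left to lime.
  At lime: no left child.
  At lime: go right to teak.
    teak is a leaf — visit teak.
  Visit lime.
At cedar: go right to pear.
  At pear: go left to hop.
    hop is a leaf — visit hop.
  At pear: go right to rose.
    At rose: no left child.
    At rose: go right to poppy.
      At poppy: go left to fig.
        At fig: go left to plum.
          At plum: go left to reed.
            At reed: go left to bay.
              bay is a leaf — visit bay.
            At reed: go right to ivy.
              ivy is a leaf — visit ivy.
            Visit reed.
          At plum: no right child.
          Visit plum.
        At fig: no right child.
        Visit fig.
      At poppy: no right child.
      Visit poppy.
    Visit rose.
  Visit pear.
Visit cedar.
Full post-order sequence: teak, lime, hop, bay, ivy, reed, plum, fig, poppy, rose, pear, cedar.

5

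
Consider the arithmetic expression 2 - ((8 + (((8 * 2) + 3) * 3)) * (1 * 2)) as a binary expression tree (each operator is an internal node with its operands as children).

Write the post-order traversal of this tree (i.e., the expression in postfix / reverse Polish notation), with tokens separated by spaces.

Post-order on an expression tree gives postfix notation: for each operator, emit left operand, right operand, then the operator.

2 8 8 2 * 3 + 3 * + 1 2 * * -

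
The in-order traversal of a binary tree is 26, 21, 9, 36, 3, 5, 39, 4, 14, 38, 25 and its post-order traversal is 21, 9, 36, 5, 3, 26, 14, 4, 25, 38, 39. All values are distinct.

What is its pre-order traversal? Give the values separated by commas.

39, 26, 3, 36, 9, 21, 5, 38, 4, 14, 25

The last element of post-order is the root; it splits in-order into left and right subtrees.
Root 39: left subtree has 6 nodes {26, 21, 9, 36, 3, 5}, right has 4 {4, 14, 38, 25}.
  Root 26: left subtree has 0 nodes { }, right has 5 {21, 9, 36, 3, 5}.
    Root 3: left subtree has 3 nodes {21, 9, 36}, right has 1 {5}.
      Root 36: left subtree has 2 nodes {21, 9}, right has 0 { }.
        Root 9: left subtree has 1 node {21}, right has 0 { }.
  Root 38: left subtree has 2 nodes {4, 14}, right has 1 {25}.
    Root 4: left subtree has 0 nodes { }, right has 1 {14}.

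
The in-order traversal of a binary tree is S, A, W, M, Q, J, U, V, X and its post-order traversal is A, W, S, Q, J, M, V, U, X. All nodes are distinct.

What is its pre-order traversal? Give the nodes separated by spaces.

X U M S W A J Q V

The last element of post-order is the root; it splits in-order into left and right subtrees.
Root X: left subtree has 8 nodes {S, A, W, M, Q, J, U, V}, right has 0 { }.
  Root U: left subtree has 6 nodes {S, A, W, M, Q, J}, right has 1 {V}.
    Root M: left subtree has 3 nodes {S, A, W}, right has 2 {Q, J}.
      Root S: left subtree has 0 nodes { }, right has 2 {A, W}.
        Root W: left subtree has 1 node {A}, right has 0 { }.
      Root J: left subtree has 1 node {Q}, right has 0 { }.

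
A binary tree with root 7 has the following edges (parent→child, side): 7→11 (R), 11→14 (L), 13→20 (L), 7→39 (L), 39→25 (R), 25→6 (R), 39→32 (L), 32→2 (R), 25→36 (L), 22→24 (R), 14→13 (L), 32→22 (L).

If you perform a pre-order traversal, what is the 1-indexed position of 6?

Pre-order visits the node, then its left subtree, then its right subtree.
Visit 7.
At 7: go left to 39.
  Visit 39.
  At 39: go left to 32.
    Visit 32.
    At 32: go left to 22.
      Visit 22.
      At 22: no left child.
      At 22: go right to 24.
        24 is a leaf — visit 24.
    At 32: go right to 2.
      2 is a leaf — visit 2.
  At 39: go right to 25.
    Visit 25.
    At 25: go left to 36.
      36 is a leaf — visit 36.
    At 25: go right to 6.
      6 is a leaf — visit 6.
At 7: go right to 11.
  Visit 11.
  At 11: go left to 14.
    Visit 14.
    At 14: go left to 13.
      Visit 13.
      At 13: go left to 20.
        20 is a leaf — visit 20.
      At 13: no right child.
    At 14: no right child.
  At 11: no right child.
Full pre-order sequence: 7, 39, 32, 22, 24, 2, 25, 36, 6, 11, 14, 13, 20.

9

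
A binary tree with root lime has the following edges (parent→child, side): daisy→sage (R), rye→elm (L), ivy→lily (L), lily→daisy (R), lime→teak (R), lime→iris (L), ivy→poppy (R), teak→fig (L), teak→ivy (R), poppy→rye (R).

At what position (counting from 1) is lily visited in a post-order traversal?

5

Post-order visits the left subtree, then the right subtree, then the node.
At lime: go left to iris.
  iris is a leaf — visit iris.
At lime: go right to teak.
  At teak: go left to fig.
    fig is a leaf — visit fig.
  At teak: go right to ivy.
    At ivy: go left to lily.
      At lily: no left child.
      At lily: go right to daisy.
        At daisy: no left child.
        At daisy: go right to sage.
          sage is a leaf — visit sage.
        Visit daisy.
      Visit lily.
    At ivy: go right to poppy.
      At poppy: no left child.
      At poppy: go right to rye.
        At rye: go left to elm.
          elm is a leaf — visit elm.
        At rye: no right child.
        Visit rye.
      Visit poppy.
    Visit ivy.
  Visit teak.
Visit lime.
Full post-order sequence: iris, fig, sage, daisy, lily, elm, rye, poppy, ivy, teak, lime.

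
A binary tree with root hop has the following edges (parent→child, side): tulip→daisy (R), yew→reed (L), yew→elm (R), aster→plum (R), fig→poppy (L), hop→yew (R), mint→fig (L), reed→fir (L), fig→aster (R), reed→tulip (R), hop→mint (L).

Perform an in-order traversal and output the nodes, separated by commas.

poppy, fig, aster, plum, mint, hop, fir, reed, tulip, daisy, yew, elm

In-order visits the left subtree, then the node, then the right subtree.
At hop: go left to mint.
  At mint: go left to fig.
    At fig: go left to poppy.
      poppy is a leaf — visit poppy.
    Visit fig.
    At fig: go right to aster.
      At aster: no left child.
      Visit aster.
      At aster: go right to plum.
        plum is a leaf — visit plum.
  Visit mint.
  At mint: no right child.
Visit hop.
At hop: go right to yew.
  At yew: go left to reed.
    At reed: go left to fir.
      fir is a leaf — visit fir.
    Visit reed.
    At reed: go right to tulip.
      At tulip: no left child.
      Visit tulip.
      At tulip: go right to daisy.
        daisy is a leaf — visit daisy.
  Visit yew.
  At yew: go right to elm.
    elm is a leaf — visit elm.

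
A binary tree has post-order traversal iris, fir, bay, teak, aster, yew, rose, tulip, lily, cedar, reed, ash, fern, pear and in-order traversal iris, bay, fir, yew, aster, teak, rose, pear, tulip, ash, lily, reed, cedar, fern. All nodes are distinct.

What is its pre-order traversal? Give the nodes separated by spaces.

pear rose yew bay iris fir aster teak fern ash tulip reed lily cedar

The last element of post-order is the root; it splits in-order into left and right subtrees.
Root pear: left subtree has 7 nodes {iris, bay, fir, yew, aster, teak, rose}, right has 6 {tulip, ash, lily, reed, cedar, fern}.
  Root rose: left subtree has 6 nodes {iris, bay, fir, yew, aster, teak}, right has 0 { }.
    Root yew: left subtree has 3 nodes {iris, bay, fir}, right has 2 {aster, teak}.
      Root bay: left subtree has 1 node {iris}, right has 1 {fir}.
      Root aster: left subtree has 0 nodes { }, right has 1 {teak}.
  Root fern: left subtree has 5 nodes {tulip, ash, lily, reed, cedar}, right has 0 { }.
    Root ash: left subtree has 1 node {tulip}, right has 3 {lily, reed, cedar}.
      Root reed: left subtree has 1 node {lily}, right has 1 {cedar}.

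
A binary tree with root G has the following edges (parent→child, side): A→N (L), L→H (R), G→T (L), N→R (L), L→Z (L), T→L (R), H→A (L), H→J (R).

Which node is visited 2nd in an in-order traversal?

In-order visits the left subtree, then the node, then the right subtree.
At G: go left to T.
  At T: no left child.
  Visit T.
  At T: go right to L.
    At L: go left to Z.
      Z is a leaf — visit Z.
    Visit L.
    At L: go right to H.
      At H: go left to A.
        At A: go left to N.
          At N: go left to R.
            R is a leaf — visit R.
          Visit N.
          At N: no right child.
        Visit A.
        At A: no right child.
      Visit H.
      At H: go right to J.
        J is a leaf — visit J.
Visit G.
At G: no right child.
Full in-order sequence: T, Z, L, R, N, A, H, J, G.

Z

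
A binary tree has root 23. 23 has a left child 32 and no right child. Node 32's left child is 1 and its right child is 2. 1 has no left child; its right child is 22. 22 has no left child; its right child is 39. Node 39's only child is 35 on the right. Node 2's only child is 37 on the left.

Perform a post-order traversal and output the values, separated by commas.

35, 39, 22, 1, 37, 2, 32, 23

Post-order visits the left subtree, then the right subtree, then the node.
At 23: go left to 32.
  At 32: go left to 1.
    At 1: no left child.
    At 1: go right to 22.
      At 22: no left child.
      At 22: go right to 39.
        At 39: no left child.
        At 39: go right to 35.
          35 is a leaf — visit 35.
        Visit 39.
      Visit 22.
    Visit 1.
  At 32: go right to 2.
    At 2: go left to 37.
      37 is a leaf — visit 37.
    At 2: no right child.
    Visit 2.
  Visit 32.
At 23: no right child.
Visit 23.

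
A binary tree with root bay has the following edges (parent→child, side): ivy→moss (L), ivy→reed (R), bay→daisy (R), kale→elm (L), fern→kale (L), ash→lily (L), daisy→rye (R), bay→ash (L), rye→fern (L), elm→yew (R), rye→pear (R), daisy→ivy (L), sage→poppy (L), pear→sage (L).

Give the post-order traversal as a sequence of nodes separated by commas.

Post-order visits the left subtree, then the right subtree, then the node.
At bay: go left to ash.
  At ash: go left to lily.
    lily is a leaf — visit lily.
  At ash: no right child.
  Visit ash.
At bay: go right to daisy.
  At daisy: go left to ivy.
    At ivy: go left to moss.
      moss is a leaf — visit moss.
    At ivy: go right to reed.
      reed is a leaf — visit reed.
    Visit ivy.
  At daisy: go right to rye.
    At rye: go left to fern.
      At fern: go left to kale.
        At kale: go left to elm.
          At elm: no left child.
          At elm: go right to yew.
            yew is a leaf — visit yew.
          Visit elm.
        At kale: no right child.
        Visit kale.
      At fern: no right child.
      Visit fern.
    At rye: go right to pear.
      At pear: go left to sage.
        At sage: go left to poppy.
          poppy is a leaf — visit poppy.
        At sage: no right child.
        Visit sage.
      At pear: no right child.
      Visit pear.
    Visit rye.
  Visit daisy.
Visit bay.

lily, ash, moss, reed, ivy, yew, elm, kale, fern, poppy, sage, pear, rye, daisy, bay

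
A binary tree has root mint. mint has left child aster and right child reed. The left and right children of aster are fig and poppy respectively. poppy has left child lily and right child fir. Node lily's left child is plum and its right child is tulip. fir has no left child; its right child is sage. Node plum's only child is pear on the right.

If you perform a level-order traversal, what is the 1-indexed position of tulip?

9

Level-order visits nodes level by level from the root, left to right within each level.
Level 0: mint
Level 1: aster, reed
Level 2: fig, poppy
Level 3: lily, fir
Level 4: plum, tulip, sage
Level 5: pear
Full level-order sequence: mint, aster, reed, fig, poppy, lily, fir, plum, tulip, sage, pear.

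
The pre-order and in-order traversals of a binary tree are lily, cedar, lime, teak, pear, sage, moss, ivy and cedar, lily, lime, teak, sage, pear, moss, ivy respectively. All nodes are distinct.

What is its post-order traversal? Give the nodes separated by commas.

The first element of pre-order is the root; it splits in-order into left and right subtrees.
Root lily: left subtree has 1 node {cedar}, right has 6 {lime, teak, sage, pear, moss, ivy}.
  Root lime: left subtree has 0 nodes { }, right has 5 {teak, sage, pear, moss, ivy}.
    Root teak: left subtree has 0 nodes { }, right has 4 {sage, pear, moss, ivy}.
      Root pear: left subtree has 1 node {sage}, right has 2 {moss, ivy}.
        Root moss: left subtree has 0 nodes { }, right has 1 {ivy}.

cedar, sage, ivy, moss, pear, teak, lime, lily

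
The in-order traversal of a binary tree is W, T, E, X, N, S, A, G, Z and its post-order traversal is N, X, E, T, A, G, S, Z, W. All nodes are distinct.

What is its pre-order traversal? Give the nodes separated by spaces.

The last element of post-order is the root; it splits in-order into left and right subtrees.
Root W: left subtree has 0 nodes { }, right has 8 {T, E, X, N, S, A, G, Z}.
  Root Z: left subtree has 7 nodes {T, E, X, N, S, A, G}, right has 0 { }.
    Root S: left subtree has 4 nodes {T, E, X, N}, right has 2 {A, G}.
      Root T: left subtree has 0 nodes { }, right has 3 {E, X, N}.
        Root E: left subtree has 0 nodes { }, right has 2 {X, N}.
          Root X: left subtree has 0 nodes { }, right has 1 {N}.
      Root G: left subtree has 1 node {A}, right has 0 { }.

W Z S T E X N G A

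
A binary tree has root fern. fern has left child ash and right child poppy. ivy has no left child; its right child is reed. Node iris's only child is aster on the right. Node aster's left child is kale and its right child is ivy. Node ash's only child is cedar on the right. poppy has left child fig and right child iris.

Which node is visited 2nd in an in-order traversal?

cedar

In-order visits the left subtree, then the node, then the right subtree.
At fern: go left to ash.
  At ash: no left child.
  Visit ash.
  At ash: go right to cedar.
    cedar is a leaf — visit cedar.
Visit fern.
At fern: go right to poppy.
  At poppy: go left to fig.
    fig is a leaf — visit fig.
  Visit poppy.
  At poppy: go right to iris.
    At iris: no left child.
    Visit iris.
    At iris: go right to aster.
      At aster: go left to kale.
        kale is a leaf — visit kale.
      Visit aster.
      At aster: go right to ivy.
        At ivy: no left child.
        Visit ivy.
        At ivy: go right to reed.
          reed is a leaf — visit reed.
Full in-order sequence: ash, cedar, fern, fig, poppy, iris, kale, aster, ivy, reed.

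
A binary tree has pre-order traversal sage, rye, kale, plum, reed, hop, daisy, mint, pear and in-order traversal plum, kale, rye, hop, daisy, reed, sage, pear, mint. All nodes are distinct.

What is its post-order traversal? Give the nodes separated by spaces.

The first element of pre-order is the root; it splits in-order into left and right subtrees.
Root sage: left subtree has 6 nodes {plum, kale, rye, hop, daisy, reed}, right has 2 {pear, mint}.
  Root rye: left subtree has 2 nodes {plum, kale}, right has 3 {hop, daisy, reed}.
    Root kale: left subtree has 1 node {plum}, right has 0 { }.
    Root reed: left subtree has 2 nodes {hop, daisy}, right has 0 { }.
      Root hop: left subtree has 0 nodes { }, right has 1 {daisy}.
  Root mint: left subtree has 1 node {pear}, right has 0 { }.

plum kale daisy hop reed rye pear mint sage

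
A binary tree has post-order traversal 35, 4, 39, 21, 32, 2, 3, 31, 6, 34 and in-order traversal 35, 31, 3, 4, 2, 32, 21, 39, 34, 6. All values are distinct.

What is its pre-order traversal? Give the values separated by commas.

The last element of post-order is the root; it splits in-order into left and right subtrees.
Root 34: left subtree has 8 nodes {35, 31, 3, 4, 2, 32, 21, 39}, right has 1 {6}.
  Root 31: left subtree has 1 node {35}, right has 6 {3, 4, 2, 32, 21, 39}.
    Root 3: left subtree has 0 nodes { }, right has 5 {4, 2, 32, 21, 39}.
      Root 2: left subtree has 1 node {4}, right has 3 {32, 21, 39}.
        Root 32: left subtree has 0 nodes { }, right has 2 {21, 39}.
          Root 21: left subtree has 0 nodes { }, right has 1 {39}.

34, 31, 35, 3, 2, 4, 32, 21, 39, 6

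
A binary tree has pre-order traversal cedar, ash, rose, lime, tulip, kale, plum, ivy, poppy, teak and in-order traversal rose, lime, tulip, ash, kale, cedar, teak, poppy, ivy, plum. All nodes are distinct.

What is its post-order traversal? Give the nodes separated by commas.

tulip, lime, rose, kale, ash, teak, poppy, ivy, plum, cedar

The first element of pre-order is the root; it splits in-order into left and right subtrees.
Root cedar: left subtree has 5 nodes {rose, lime, tulip, ash, kale}, right has 4 {teak, poppy, ivy, plum}.
  Root ash: left subtree has 3 nodes {rose, lime, tulip}, right has 1 {kale}.
    Root rose: left subtree has 0 nodes { }, right has 2 {lime, tulip}.
      Root lime: left subtree has 0 nodes { }, right has 1 {tulip}.
  Root plum: left subtree has 3 nodes {teak, poppy, ivy}, right has 0 { }.
    Root ivy: left subtree has 2 nodes {teak, poppy}, right has 0 { }.
      Root poppy: left subtree has 1 node {teak}, right has 0 { }.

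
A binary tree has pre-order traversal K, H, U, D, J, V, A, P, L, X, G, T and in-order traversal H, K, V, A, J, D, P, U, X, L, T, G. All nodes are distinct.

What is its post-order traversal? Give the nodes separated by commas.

The first element of pre-order is the root; it splits in-order into left and right subtrees.
Root K: left subtree has 1 node {H}, right has 10 {V, A, J, D, P, U, X, L, T, G}.
  Root U: left subtree has 5 nodes {V, A, J, D, P}, right has 4 {X, L, T, G}.
    Root D: left subtree has 3 nodes {V, A, J}, right has 1 {P}.
      Root J: left subtree has 2 nodes {V, A}, right has 0 { }.
        Root V: left subtree has 0 nodes { }, right has 1 {A}.
    Root L: left subtree has 1 node {X}, right has 2 {T, G}.
      Root G: left subtree has 1 node {T}, right has 0 { }.

H, A, V, J, P, D, X, T, G, L, U, K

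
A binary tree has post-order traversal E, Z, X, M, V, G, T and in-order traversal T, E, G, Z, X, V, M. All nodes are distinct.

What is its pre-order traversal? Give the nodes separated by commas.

T, G, E, V, X, Z, M

The last element of post-order is the root; it splits in-order into left and right subtrees.
Root T: left subtree has 0 nodes { }, right has 6 {E, G, Z, X, V, M}.
  Root G: left subtree has 1 node {E}, right has 4 {Z, X, V, M}.
    Root V: left subtree has 2 nodes {Z, X}, right has 1 {M}.
      Root X: left subtree has 1 node {Z}, right has 0 { }.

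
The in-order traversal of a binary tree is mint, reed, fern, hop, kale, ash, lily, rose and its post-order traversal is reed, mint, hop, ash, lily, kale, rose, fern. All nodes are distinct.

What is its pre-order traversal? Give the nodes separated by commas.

The last element of post-order is the root; it splits in-order into left and right subtrees.
Root fern: left subtree has 2 nodes {mint, reed}, right has 5 {hop, kale, ash, lily, rose}.
  Root mint: left subtree has 0 nodes { }, right has 1 {reed}.
  Root rose: left subtree has 4 nodes {hop, kale, ash, lily}, right has 0 { }.
    Root kale: left subtree has 1 node {hop}, right has 2 {ash, lily}.
      Root lily: left subtree has 1 node {ash}, right has 0 { }.

fern, mint, reed, rose, kale, hop, lily, ash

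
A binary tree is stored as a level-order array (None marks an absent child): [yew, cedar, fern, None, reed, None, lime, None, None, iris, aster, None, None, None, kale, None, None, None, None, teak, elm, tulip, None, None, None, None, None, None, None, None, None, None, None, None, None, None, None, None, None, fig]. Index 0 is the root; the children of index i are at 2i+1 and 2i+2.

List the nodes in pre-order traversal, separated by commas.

Pre-order visits the node, then its left subtree, then its right subtree.
Visit yew.
At yew: go left to cedar.
  Visit cedar.
  At cedar: no left child.
  At cedar: go right to reed.
    Visit reed.
    At reed: go left to iris.
      Visit iris.
      At iris: go left to teak.
        Visit teak.
        At teak: go left to fig.
          fig is a leaf — visit fig.
        At teak: no right child.
      At iris: go right to elm.
        elm is a leaf — visit elm.
    At reed: go right to aster.
      Visit aster.
      At aster: go left to tulip.
        tulip is a leaf — visit tulip.
      At aster: no right child.
At yew: go right to fern.
  Visit fern.
  At fern: no left child.
  At fern: go right to lime.
    Visit lime.
    At lime: no left child.
    At lime: go right to kale.
      kale is a leaf — visit kale.

yew, cedar, reed, iris, teak, fig, elm, aster, tulip, fern, lime, kale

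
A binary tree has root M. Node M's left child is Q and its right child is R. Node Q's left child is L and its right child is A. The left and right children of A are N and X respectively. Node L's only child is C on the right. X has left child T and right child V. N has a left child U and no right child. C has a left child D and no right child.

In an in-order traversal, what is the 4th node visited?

Q

In-order visits the left subtree, then the node, then the right subtree.
At M: go left to Q.
  At Q: go left to L.
    At L: no left child.
    Visit L.
    At L: go right to C.
      At C: go left to D.
        D is a leaf — visit D.
      Visit C.
      At C: no right child.
  Visit Q.
  At Q: go right to A.
    At A: go left to N.
      At N: go left to U.
        U is a leaf — visit U.
      Visit N.
      At N: no right child.
    Visit A.
    At A: go right to X.
      At X: go left to T.
        T is a leaf — visit T.
      Visit X.
      At X: go right to V.
        V is a leaf — visit V.
Visit M.
At M: go right to R.
  R is a leaf — visit R.
Full in-order sequence: L, D, C, Q, U, N, A, T, X, V, M, R.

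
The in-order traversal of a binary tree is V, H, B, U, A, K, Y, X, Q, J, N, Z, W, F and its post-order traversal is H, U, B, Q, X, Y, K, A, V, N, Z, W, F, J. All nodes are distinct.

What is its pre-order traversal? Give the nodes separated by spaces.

The last element of post-order is the root; it splits in-order into left and right subtrees.
Root J: left subtree has 9 nodes {V, H, B, U, A, K, Y, X, Q}, right has 4 {N, Z, W, F}.
  Root V: left subtree has 0 nodes { }, right has 8 {H, B, U, A, K, Y, X, Q}.
    Root A: left subtree has 3 nodes {H, B, U}, right has 4 {K, Y, X, Q}.
      Root B: left subtree has 1 node {H}, right has 1 {U}.
      Root K: left subtree has 0 nodes { }, right has 3 {Y, X, Q}.
        Root Y: left subtree has 0 nodes { }, right has 2 {X, Q}.
          Root X: left subtree has 0 nodes { }, right has 1 {Q}.
  Root F: left subtree has 3 nodes {N, Z, W}, right has 0 { }.
    Root W: left subtree has 2 nodes {N, Z}, right has 0 { }.
      Root Z: left subtree has 1 node {N}, right has 0 { }.

J V A B H U K Y X Q F W Z N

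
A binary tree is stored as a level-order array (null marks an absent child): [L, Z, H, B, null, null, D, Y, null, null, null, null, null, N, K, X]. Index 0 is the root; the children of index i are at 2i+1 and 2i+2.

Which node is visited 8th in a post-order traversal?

Post-order visits the left subtree, then the right subtree, then the node.
At L: go left to Z.
  At Z: go left to B.
    At B: go left to Y.
      At Y: go left to X.
        X is a leaf — visit X.
      At Y: no right child.
      Visit Y.
    At B: no right child.
    Visit B.
  At Z: no right child.
  Visit Z.
At L: go right to H.
  At H: no left child.
  At H: go right to D.
    At D: go left to N.
      N is a leaf — visit N.
    At D: go right to K.
      K is a leaf — visit K.
    Visit D.
  Visit H.
Visit L.
Full post-order sequence: X, Y, B, Z, N, K, D, H, L.

H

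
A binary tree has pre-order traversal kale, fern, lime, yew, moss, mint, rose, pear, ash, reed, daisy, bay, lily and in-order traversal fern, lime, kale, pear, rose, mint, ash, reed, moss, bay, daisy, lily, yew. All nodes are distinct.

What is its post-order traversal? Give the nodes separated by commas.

lime, fern, pear, rose, reed, ash, mint, bay, lily, daisy, moss, yew, kale

The first element of pre-order is the root; it splits in-order into left and right subtrees.
Root kale: left subtree has 2 nodes {fern, lime}, right has 10 {pear, rose, mint, ash, reed, moss, bay, daisy, lily, yew}.
  Root fern: left subtree has 0 nodes { }, right has 1 {lime}.
  Root yew: left subtree has 9 nodes {pear, rose, mint, ash, reed, moss, bay, daisy, lily}, right has 0 { }.
    Root moss: left subtree has 5 nodes {pear, rose, mint, ash, reed}, right has 3 {bay, daisy, lily}.
      Root mint: left subtree has 2 nodes {pear, rose}, right has 2 {ash, reed}.
        Root rose: left subtree has 1 node {pear}, right has 0 { }.
        Root ash: left subtree has 0 nodes { }, right has 1 {reed}.
      Root daisy: left subtree has 1 node {bay}, right has 1 {lily}.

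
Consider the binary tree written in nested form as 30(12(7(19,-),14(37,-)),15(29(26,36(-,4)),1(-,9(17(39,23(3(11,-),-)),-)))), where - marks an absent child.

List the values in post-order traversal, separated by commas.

Post-order visits the left subtree, then the right subtree, then the node.
At 30: go left to 12.
  At 12: go left to 7.
    At 7: go left to 19.
      19 is a leaf — visit 19.
    At 7: no right child.
    Visit 7.
  At 12: go right to 14.
    At 14: go left to 37.
      37 is a leaf — visit 37.
    At 14: no right child.
    Visit 14.
  Visit 12.
At 30: go right to 15.
  At 15: go left to 29.
    At 29: go left to 26.
      26 is a leaf — visit 26.
    At 29: go right to 36.
      At 36: no left child.
      At 36: go right to 4.
        4 is a leaf — visit 4.
      Visit 36.
    Visit 29.
  At 15: go right to 1.
    At 1: no left child.
    At 1: go right to 9.
      At 9: go left to 17.
        At 17: go left to 39.
          39 is a leaf — visit 39.
        At 17: go right to 23.
          At 23: go left to 3.
            At 3: go left to 11.
              11 is a leaf — visit 11.
            At 3: no right child.
            Visit 3.
          At 23: no right child.
          Visit 23.
        Visit 17.
      At 9: no right child.
      Visit 9.
    Visit 1.
  Visit 15.
Visit 30.

19, 7, 37, 14, 12, 26, 4, 36, 29, 39, 11, 3, 23, 17, 9, 1, 15, 30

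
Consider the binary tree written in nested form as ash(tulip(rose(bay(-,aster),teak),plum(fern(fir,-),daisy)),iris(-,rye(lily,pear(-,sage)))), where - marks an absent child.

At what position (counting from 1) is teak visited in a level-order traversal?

Level-order visits nodes level by level from the root, left to right within each level.
Level 0: ash
Level 1: tulip, iris
Level 2: rose, plum, rye
Level 3: bay, teak, fern, daisy, lily, pear
Level 4: aster, fir, sage
Full level-order sequence: ash, tulip, iris, rose, plum, rye, bay, teak, fern, daisy, lily, pear, aster, fir, sage.

8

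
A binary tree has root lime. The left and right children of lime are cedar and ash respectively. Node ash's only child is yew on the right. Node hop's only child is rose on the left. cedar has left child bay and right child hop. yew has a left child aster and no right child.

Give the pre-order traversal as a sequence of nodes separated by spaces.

lime cedar bay hop rose ash yew aster

Pre-order visits the node, then its left subtree, then its right subtree.
Visit lime.
At lime: go left to cedar.
  Visit cedar.
  At cedar: go left to bay.
    bay is a leaf — visit bay.
  At cedar: go right to hop.
    Visit hop.
    At hop: go left to rose.
      rose is a leaf — visit rose.
    At hop: no right child.
At lime: go right to ash.
  Visit ash.
  At ash: no left child.
  At ash: go right to yew.
    Visit yew.
    At yew: go left to aster.
      aster is a leaf — visit aster.
    At yew: no right child.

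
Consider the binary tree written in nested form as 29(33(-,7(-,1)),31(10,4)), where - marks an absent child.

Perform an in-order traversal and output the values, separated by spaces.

33 7 1 29 10 31 4

In-order visits the left subtree, then the node, then the right subtree.
At 29: go left to 33.
  At 33: no left child.
  Visit 33.
  At 33: go right to 7.
    At 7: no left child.
    Visit 7.
    At 7: go right to 1.
      1 is a leaf — visit 1.
Visit 29.
At 29: go right to 31.
  At 31: go left to 10.
    10 is a leaf — visit 10.
  Visit 31.
  At 31: go right to 4.
    4 is a leaf — visit 4.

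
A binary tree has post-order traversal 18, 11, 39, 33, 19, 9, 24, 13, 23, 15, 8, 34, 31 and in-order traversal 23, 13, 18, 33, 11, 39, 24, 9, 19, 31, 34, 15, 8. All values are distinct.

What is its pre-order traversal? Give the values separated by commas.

31, 23, 13, 24, 33, 18, 39, 11, 9, 19, 34, 8, 15

The last element of post-order is the root; it splits in-order into left and right subtrees.
Root 31: left subtree has 9 nodes {23, 13, 18, 33, 11, 39, 24, 9, 19}, right has 3 {34, 15, 8}.
  Root 23: left subtree has 0 nodes { }, right has 8 {13, 18, 33, 11, 39, 24, 9, 19}.
    Root 13: left subtree has 0 nodes { }, right has 7 {18, 33, 11, 39, 24, 9, 19}.
      Root 24: left subtree has 4 nodes {18, 33, 11, 39}, right has 2 {9, 19}.
        Root 33: left subtree has 1 node {18}, right has 2 {11, 39}.
          Root 39: left subtree has 1 node {11}, right has 0 { }.
        Root 9: left subtree has 0 nodes { }, right has 1 {19}.
  Root 34: left subtree has 0 nodes { }, right has 2 {15, 8}.
    Root 8: left subtree has 1 node {15}, right has 0 { }.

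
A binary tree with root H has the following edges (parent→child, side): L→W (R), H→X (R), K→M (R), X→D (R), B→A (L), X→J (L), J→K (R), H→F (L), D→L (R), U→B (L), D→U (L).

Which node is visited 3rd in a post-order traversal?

Post-order visits the left subtree, then the right subtree, then the node.
At H: go left to F.
  F is a leaf — visit F.
At H: go right to X.
  At X: go left to J.
    At J: no left child.
    At J: go right to K.
      At K: no left child.
      At K: go right to M.
        M is a leaf — visit M.
      Visit K.
    Visit J.
  At X: go right to D.
    At D: go left to U.
      At U: go left to B.
        At B: go left to A.
          A is a leaf — visit A.
        At B: no right child.
        Visit B.
      At U: no right child.
      Visit U.
    At D: go right to L.
      At L: no left child.
      At L: go right to W.
        W is a leaf — visit W.
      Visit L.
    Visit D.
  Visit X.
Visit H.
Full post-order sequence: F, M, K, J, A, B, U, W, L, D, X, H.

K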